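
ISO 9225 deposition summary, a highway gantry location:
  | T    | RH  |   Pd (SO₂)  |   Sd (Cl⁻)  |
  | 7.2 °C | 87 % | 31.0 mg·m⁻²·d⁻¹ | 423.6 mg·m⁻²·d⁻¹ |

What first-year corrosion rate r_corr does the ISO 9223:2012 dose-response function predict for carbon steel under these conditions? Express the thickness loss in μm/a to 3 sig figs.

carbon steel: f(T) = +0.150·(T−10) [T≤10 °C] = -0.4200
  SO₂ term: 1.77·31.0^0.52·exp(0.02·87-0.4200) = 39.51
  Sd branch = 0.102·Sd^0.62·e^(0.033·RH+0.04·T) = 102.2 μm/a
  r_corr = 39.51 + 102.2 = 141.7 μm/a

r_corr = 142 μm/a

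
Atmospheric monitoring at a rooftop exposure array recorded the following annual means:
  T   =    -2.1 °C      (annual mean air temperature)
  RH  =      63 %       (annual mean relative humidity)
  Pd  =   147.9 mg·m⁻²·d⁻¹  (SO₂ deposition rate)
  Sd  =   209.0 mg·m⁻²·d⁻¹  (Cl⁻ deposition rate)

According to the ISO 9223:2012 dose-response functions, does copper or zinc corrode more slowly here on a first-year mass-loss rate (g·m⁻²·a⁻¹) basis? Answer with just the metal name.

copper

copper: T≤10 °C ⇒ hinge +0.126·(-2.1−10) = -1.5246
  Pd branch = 0.0053·Pd^0.26·e^(0.059·RH+f) = 0.174 μm/a
  Sd branch = 0.01025·Sd^0.27·e^(0.036·RH+0.049·T) = 0.378 μm/a
  sum: 0.174 + 0.378 → r_corr = 0.552 μm/a
  mass loss = 0.552 μm/a × 8.96 g/cm³ = 4.946 g·m⁻²·a⁻¹
zinc: T≤10 °C ⇒ hinge +0.038·(-2.1−10) = -0.4598
  Pd branch = 0.0129·Pd^0.44·e^(0.046·RH+f) = 1.331 μm/a
  Cl⁻ term: 0.0175·209.0^0.57·exp(0.008·63+0.085·-2.1) = 0.5092
  r_corr = 1.331 + 0.5092 = 1.84 μm/a
  mass loss = 1.84 μm/a × 7.14 g/cm³ = 13.14 g·m⁻²·a⁻¹
Ordering by g·m⁻²·a⁻¹: zinc (13.1) > copper (4.95)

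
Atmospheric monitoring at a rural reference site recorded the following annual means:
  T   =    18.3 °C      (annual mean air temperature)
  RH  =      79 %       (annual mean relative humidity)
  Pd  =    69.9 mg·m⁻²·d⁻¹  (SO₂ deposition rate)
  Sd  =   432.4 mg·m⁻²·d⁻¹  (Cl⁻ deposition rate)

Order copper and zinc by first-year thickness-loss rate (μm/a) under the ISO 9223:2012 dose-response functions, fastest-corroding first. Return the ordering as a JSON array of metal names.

copper: T>10 °C ⇒ hinge -0.080·(18.3−10) = -0.6640
  sulphur-dioxide contribution → 0.8704 μm/a
  chloride contribution → 2.223 μm/a
  ⇒ r_corr(copper) = 3.094 μm/a
zinc: temperature factor f = -0.071·(8.3) = -0.5893
  sulphur-dioxide contribution → 1.756 μm/a
  chloride contribution → 4.96 μm/a
  total first-year rate 6.716 μm/a
Ordering by μm/a: zinc (6.72) > copper (3.09)

["zinc", "copper"]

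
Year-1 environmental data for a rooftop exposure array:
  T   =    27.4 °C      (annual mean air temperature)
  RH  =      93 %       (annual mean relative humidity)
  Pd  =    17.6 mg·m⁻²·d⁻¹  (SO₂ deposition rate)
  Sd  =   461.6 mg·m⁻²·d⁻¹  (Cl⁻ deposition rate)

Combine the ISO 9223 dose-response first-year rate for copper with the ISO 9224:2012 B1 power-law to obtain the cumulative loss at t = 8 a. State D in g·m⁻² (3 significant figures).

D(8) = 234 g·m⁻²

copper: temperature factor f = -0.080·(17.4) = -1.3920
  sulphur-dioxide contribution → 0.6707 μm/a
  chloride contribution → 5.85 μm/a
  ⇒ r_corr(copper) = 6.521 μm/a
ISO 9224: D(t) = r_corr · t^b with b = 0.667 (copper, B1)
  D(8) = 6.521 × 8^0.667 = 6.521 × 4.003 = 26.1 μm
  Mass loss = 26.1 μm × 8.96 g/cm³ = 233.9 g·m⁻²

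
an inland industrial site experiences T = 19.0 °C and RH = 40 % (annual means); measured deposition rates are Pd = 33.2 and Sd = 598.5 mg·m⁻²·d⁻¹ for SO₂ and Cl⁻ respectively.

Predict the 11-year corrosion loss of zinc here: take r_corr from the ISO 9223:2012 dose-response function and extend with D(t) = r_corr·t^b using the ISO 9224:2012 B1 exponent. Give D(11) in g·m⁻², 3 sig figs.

zinc: temperature factor f = -0.071·(9.0) = -0.6390
  sulphur-dioxide contribution → 0.2002 μm/a
  chloride contribution → 4.638 μm/a
  total first-year rate 4.838 μm/a
Power-law: D(11) = r_corr · 11^0.813
  D(11) = 4.838 × 11^0.813 = 4.838 × 7.025 = 33.99 μm
  Mass loss = 33.99 μm × 7.14 g/cm³ = 242.7 g·m⁻²

D(11) = 243 g·m⁻²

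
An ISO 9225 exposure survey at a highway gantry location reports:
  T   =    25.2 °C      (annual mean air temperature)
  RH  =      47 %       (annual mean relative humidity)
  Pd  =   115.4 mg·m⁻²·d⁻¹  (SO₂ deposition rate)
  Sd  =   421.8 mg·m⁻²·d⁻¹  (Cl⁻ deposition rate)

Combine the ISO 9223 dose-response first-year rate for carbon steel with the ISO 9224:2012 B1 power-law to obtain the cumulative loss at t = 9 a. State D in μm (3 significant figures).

carbon steel: temperature factor f = -0.054·(15.2) = -0.8208
  Pd branch = 1.77·Pd^0.52·e^(0.02·RH+f) = 23.56 μm/a
  Cl⁻ term: 0.102·421.8^0.62·exp(0.033·47+0.04·25.2) = 55.91
  sum: 23.56 + 55.91 → r_corr = 79.47 μm/a
Power-law: D(9) = r_corr · 9^0.523
  D(9) = 79.47 × 9^0.523 = 79.47 × 3.156 = 250.8 μm

D(9) = 251 μm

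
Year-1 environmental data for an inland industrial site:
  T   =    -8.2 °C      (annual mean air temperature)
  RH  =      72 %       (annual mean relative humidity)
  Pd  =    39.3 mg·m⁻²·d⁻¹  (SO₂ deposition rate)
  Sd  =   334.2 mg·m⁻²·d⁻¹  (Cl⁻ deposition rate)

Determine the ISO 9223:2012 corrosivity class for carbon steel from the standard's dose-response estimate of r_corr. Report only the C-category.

C3

carbon steel: temperature factor f = +0.150·(-18.2) = -2.7300
  sulphur-dioxide contribution → 3.287 μm/a
  chloride contribution → 29.03 μm/a
  ⇒ r_corr(carbon steel) = 32.32 μm/a
32.3 μm/a falls in (25, 50] for carbon steel → category C3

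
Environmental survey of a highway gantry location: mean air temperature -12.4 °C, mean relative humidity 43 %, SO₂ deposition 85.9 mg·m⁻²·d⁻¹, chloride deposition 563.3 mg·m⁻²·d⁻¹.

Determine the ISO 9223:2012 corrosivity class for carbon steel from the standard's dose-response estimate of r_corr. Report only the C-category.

carbon steel: f(T) = +0.150·(T−10) [T≤10 °C] = -3.3600
  SO₂ term: 1.77·85.9^0.52·exp(0.02·43-3.3600) = 1.472
  Cl⁻ term: 0.102·563.3^0.62·exp(0.033·43+0.04·-12.4) = 13.03
  r_corr = 1.472 + 13.03 = 14.5 μm/a
14.5 μm/a falls in (1.3, 25] for carbon steel → category C2

C2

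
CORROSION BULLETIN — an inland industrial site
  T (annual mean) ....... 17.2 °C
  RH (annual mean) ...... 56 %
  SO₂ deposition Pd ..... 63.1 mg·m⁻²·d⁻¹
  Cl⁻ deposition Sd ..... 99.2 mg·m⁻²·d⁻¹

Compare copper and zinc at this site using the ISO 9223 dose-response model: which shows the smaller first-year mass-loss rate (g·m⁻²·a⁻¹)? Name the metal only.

copper

copper: temperature factor f = -0.080·(7.2) = -0.5760
  sulphur-dioxide contribution → 0.2383 μm/a
  chloride contribution → 0.6185 μm/a
  total first-year rate 0.8568 μm/a
  mass loss = 0.8568 μm/a × 8.96 g/cm³ = 7.677 g·m⁻²·a⁻¹
zinc: T>10 °C ⇒ hinge -0.071·(17.2−10) = -0.5112
  sulphur-dioxide contribution → 0.63 μm/a
  chloride contribution → 1.624 μm/a
  total first-year rate 2.254 μm/a
  mass loss = 2.254 μm/a × 7.14 g/cm³ = 16.09 g·m⁻²·a⁻¹
Ordering by g·m⁻²·a⁻¹: zinc (16.1) > copper (7.68)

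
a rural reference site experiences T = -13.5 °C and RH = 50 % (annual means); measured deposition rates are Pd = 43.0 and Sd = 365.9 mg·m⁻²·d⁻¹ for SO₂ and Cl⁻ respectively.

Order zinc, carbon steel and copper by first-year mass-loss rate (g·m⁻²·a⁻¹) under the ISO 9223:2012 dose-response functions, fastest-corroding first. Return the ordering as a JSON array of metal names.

zinc: f(T) = +0.038·(T−10) [T≤10 °C] = -0.8930
  sulphur-dioxide contribution → 0.2757 μm/a
  chloride contribution → 0.2396 μm/a
  total first-year rate 0.5153 μm/a
  mass loss = 0.5153 μm/a × 7.14 g/cm³ = 3.679 g·m⁻²·a⁻¹
carbon steel: T≤10 °C ⇒ hinge +0.150·(-13.5−10) = -3.5250
  sulphur-dioxide contribution → 1.002 μm/a
  chloride contribution → 12.02 μm/a
  ⇒ r_corr(carbon steel) = 13.02 μm/a
  mass loss = 13.02 μm/a × 7.85 g/cm³ = 102.2 g·m⁻²·a⁻¹
copper: T≤10 °C ⇒ hinge +0.126·(-13.5−10) = -2.9610
  sulphur-dioxide contribution → 0.01394 μm/a
  chloride contribution → 0.1575 μm/a
  ⇒ r_corr(copper) = 0.1714 μm/a
  mass loss = 0.1714 μm/a × 8.96 g/cm³ = 1.536 g·m⁻²·a⁻¹
Ordering by g·m⁻²·a⁻¹: carbon steel (102) > zinc (3.68) > copper (1.54)

["carbon steel", "zinc", "copper"]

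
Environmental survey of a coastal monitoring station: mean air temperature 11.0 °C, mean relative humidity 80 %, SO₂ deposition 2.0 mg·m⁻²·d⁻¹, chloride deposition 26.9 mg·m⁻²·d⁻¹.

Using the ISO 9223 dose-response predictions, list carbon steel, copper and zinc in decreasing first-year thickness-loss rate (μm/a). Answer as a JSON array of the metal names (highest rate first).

["carbon steel", "copper", "zinc"]

carbon steel: T>10 °C ⇒ hinge -0.054·(11.0−10) = -0.0540
  SO₂ term: 1.77·2.0^0.52·exp(0.02·80-0.0540) = 11.91
  Sd branch = 0.102·Sd^0.62·e^(0.033·RH+0.04·T) = 17.09 μm/a
  r_corr = 11.91 + 17.09 = 29 μm/a
copper: T>10 °C ⇒ hinge -0.080·(11.0−10) = -0.0800
  Pd branch = 0.0053·Pd^0.26·e^(0.059·RH+f) = 0.6572 μm/a
  Sd branch = 0.01025·Sd^0.27·e^(0.036·RH+0.049·T) = 0.7614 μm/a
  r_corr = 0.6572 + 0.7614 = 1.419 μm/a
zinc: temperature factor f = -0.071·(1.0) = -0.0710
  SO₂ term: 0.0129·2.0^0.44·exp(0.046·80-0.0710) = 0.6463
  Sd branch = 0.0175·Sd^0.57·e^(0.008·RH+0.085·T) = 0.5521 μm/a
  sum: 0.6463 + 0.5521 → r_corr = 1.198 μm/a
Ordering by μm/a: carbon steel (29) > copper (1.42) > zinc (1.2)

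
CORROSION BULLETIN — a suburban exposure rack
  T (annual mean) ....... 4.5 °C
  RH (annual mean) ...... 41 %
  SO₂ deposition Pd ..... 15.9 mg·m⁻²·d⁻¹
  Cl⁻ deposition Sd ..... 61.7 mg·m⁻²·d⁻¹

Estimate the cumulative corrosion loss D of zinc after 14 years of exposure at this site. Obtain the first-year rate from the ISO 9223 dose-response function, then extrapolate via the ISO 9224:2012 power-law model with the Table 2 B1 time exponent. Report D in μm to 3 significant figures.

zinc: temperature factor f = +0.038·(-5.5) = -0.2090
  Pd branch = 0.0129·Pd^0.44·e^(0.046·RH+f) = 0.2331 μm/a
  Sd branch = 0.0175·Sd^0.57·e^(0.008·RH+0.085·T) = 0.3733 μm/a
  sum: 0.2331 + 0.3733 → r_corr = 0.6064 μm/a
ISO 9224: D(t) = r_corr · t^b with b = 0.813 (zinc, B1)
  D(14) = 0.6064 × 14^0.813 = 0.6064 × 8.547 = 5.183 μm

D(14) = 5.18 μm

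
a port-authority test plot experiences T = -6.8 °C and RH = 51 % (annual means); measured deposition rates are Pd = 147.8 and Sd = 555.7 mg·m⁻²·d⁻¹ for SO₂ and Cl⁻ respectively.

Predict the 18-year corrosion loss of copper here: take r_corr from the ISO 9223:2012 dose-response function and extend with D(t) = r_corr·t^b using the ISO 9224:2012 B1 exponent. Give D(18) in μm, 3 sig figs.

D(18) = 2.07 μm

copper: T≤10 °C ⇒ hinge +0.126·(-6.8−10) = -2.1168
  Pd branch = 0.0053·Pd^0.26·e^(0.059·RH+f) = 0.04741 μm/a
  Cl⁻ term: 0.01025·555.7^0.27·exp(0.036·51+0.049·-6.8) = 0.2538
  r_corr = 0.04741 + 0.2538 = 0.3012 μm/a
Power-law: D(18) = r_corr · 18^0.667
  D(18) = 0.3012 × 18^0.667 = 0.3012 × 6.875 = 2.071 μm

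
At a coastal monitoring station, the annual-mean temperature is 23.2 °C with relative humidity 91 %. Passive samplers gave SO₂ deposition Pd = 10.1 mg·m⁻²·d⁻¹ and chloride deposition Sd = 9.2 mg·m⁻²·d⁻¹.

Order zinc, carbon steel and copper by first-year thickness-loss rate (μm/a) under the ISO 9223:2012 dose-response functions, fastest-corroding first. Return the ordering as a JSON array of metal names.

["carbon steel", "copper", "zinc"]

zinc: temperature factor f = -0.071·(13.2) = -0.9372
  Pd branch = 0.0129·Pd^0.44·e^(0.046·RH+f) = 0.9192 μm/a
  Sd branch = 0.0175·Sd^0.57·e^(0.008·RH+0.085·T) = 0.9226 μm/a
  sum: 0.9192 + 0.9226 → r_corr = 1.842 μm/a
carbon steel: f(T) = -0.054·(T−10) [T>10 °C] = -0.7128
  Pd branch = 1.77·Pd^0.52·e^(0.02·RH+f) = 17.83 μm/a
  Cl⁻ term: 0.102·9.2^0.62·exp(0.033·91+0.04·23.2) = 20.58
  r_corr = 17.83 + 20.58 = 38.4 μm/a
copper: T>10 °C ⇒ hinge -0.080·(23.2−10) = -1.0560
  Pd branch = 0.0053·Pd^0.26·e^(0.059·RH+f) = 0.722 μm/a
  Cl⁻ term: 0.01025·9.2^0.27·exp(0.036·91+0.049·23.2) = 1.54
  r_corr = 0.722 + 1.54 = 2.262 μm/a
Ordering by μm/a: carbon steel (38.4) > copper (2.26) > zinc (1.84)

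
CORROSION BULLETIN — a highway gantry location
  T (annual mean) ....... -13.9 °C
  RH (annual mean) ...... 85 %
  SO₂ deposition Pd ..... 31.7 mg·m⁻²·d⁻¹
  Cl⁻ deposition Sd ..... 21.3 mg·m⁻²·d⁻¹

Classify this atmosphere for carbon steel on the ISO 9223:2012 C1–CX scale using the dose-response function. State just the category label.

C2

carbon steel: f(T) = +0.150·(T−10) [T≤10 °C] = -3.5850
  Pd branch = 1.77·Pd^0.52·e^(0.02·RH+f) = 1.621 μm/a
  Cl⁻ term: 0.102·21.3^0.62·exp(0.033·85+0.04·-13.9) = 6.441
  r_corr = 1.621 + 6.441 = 8.062 μm/a
8.06 μm/a falls in (1.3, 25] for carbon steel → category C2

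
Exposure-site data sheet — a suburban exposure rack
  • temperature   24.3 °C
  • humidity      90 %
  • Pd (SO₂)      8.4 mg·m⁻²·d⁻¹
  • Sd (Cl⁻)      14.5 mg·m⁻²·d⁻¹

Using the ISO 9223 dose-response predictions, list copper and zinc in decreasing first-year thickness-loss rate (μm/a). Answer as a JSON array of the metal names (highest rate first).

["copper", "zinc"]

copper: T>10 °C ⇒ hinge -0.080·(24.3−10) = -1.1440
  SO₂ term: 0.0053·8.4^0.26·exp(0.059·90-1.1440) = 0.5941
  Cl⁻ term: 0.01025·14.5^0.27·exp(0.036·90+0.049·24.3) = 1.772
  r_corr = 0.5941 + 1.772 = 2.366 μm/a
zinc: temperature factor f = -0.071·(14.3) = -1.0153
  SO₂ term: 0.0129·8.4^0.44·exp(0.046·90-1.0153) = 0.7487
  Cl⁻ term: 0.0175·14.5^0.57·exp(0.008·90+0.085·24.3) = 1.302
  sum: 0.7487 + 1.302 → r_corr = 2.051 μm/a
Ordering by μm/a: copper (2.37) > zinc (2.05)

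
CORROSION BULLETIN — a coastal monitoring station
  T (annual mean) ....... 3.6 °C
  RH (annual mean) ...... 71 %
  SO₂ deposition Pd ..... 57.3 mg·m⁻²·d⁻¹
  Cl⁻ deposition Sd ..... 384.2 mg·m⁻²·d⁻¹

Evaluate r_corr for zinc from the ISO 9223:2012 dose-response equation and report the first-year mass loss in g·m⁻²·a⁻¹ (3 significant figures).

r_corr = 20.1 g·m⁻²·a⁻¹

zinc: T≤10 °C ⇒ hinge +0.038·(3.6−10) = -0.2432
  sulphur-dioxide contribution → 1.574 μm/a
  chloride contribution → 1.247 μm/a
  total first-year rate 2.821 μm/a
Convert to mass loss: 2.821 μm/a × 7.14 g/cm³ = 20.14 g·m⁻²·a⁻¹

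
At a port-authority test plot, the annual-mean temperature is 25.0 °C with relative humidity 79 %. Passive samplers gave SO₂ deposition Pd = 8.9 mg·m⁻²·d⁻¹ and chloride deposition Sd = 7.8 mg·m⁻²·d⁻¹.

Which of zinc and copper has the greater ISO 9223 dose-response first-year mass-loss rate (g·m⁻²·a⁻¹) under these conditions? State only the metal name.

zinc: f(T) = -0.071·(T−10) [T>10 °C] = -1.0650
  sulphur-dioxide contribution → 0.4406 μm/a
  chloride contribution → 0.889 μm/a
  ⇒ r_corr(zinc) = 1.33 μm/a
  mass loss = 1.33 μm/a × 7.14 g/cm³ = 9.493 g·m⁻²·a⁻¹
copper: f(T) = -0.080·(T−10) [T>10 °C] = -1.2000
  sulphur-dioxide contribution → 0.298 μm/a
  chloride contribution → 1.044 μm/a
  ⇒ r_corr(copper) = 1.342 μm/a
  mass loss = 1.342 μm/a × 8.96 g/cm³ = 12.02 g·m⁻²·a⁻¹
Ordering by g·m⁻²·a⁻¹: copper (12) > zinc (9.49)

copper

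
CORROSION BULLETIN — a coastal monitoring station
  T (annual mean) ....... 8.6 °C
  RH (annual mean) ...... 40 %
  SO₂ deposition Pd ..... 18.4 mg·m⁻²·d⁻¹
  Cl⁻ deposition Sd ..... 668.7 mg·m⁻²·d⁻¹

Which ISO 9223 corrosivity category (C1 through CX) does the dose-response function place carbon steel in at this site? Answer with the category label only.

carbon steel: T≤10 °C ⇒ hinge +0.150·(8.6−10) = -0.2100
  Pd branch = 1.77·Pd^0.52·e^(0.02·RH+f) = 14.52 μm/a
  Cl⁻ term: 0.102·668.7^0.62·exp(0.033·40+0.04·8.6) = 30.4
  r_corr = 14.52 + 30.4 = 44.92 μm/a
ISO 9223 Table 2 (carbon steel): 25 < 44.9 ≤ 50 μm/a ⇒ C3

C3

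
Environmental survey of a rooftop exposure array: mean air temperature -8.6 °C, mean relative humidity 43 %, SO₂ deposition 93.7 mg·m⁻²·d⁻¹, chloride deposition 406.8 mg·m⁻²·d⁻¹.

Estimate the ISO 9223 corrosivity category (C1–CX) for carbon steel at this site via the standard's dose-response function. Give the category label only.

carbon steel: temperature factor f = +0.150·(-18.6) = -2.7900
  Pd branch = 1.77·Pd^0.52·e^(0.02·RH+f) = 2.723 μm/a
  Cl⁻ term: 0.102·406.8^0.62·exp(0.033·43+0.04·-8.6) = 12.4
  sum: 2.723 + 12.4 → r_corr = 15.12 μm/a
Category bounds: 1.3…25 μm/a bracket r_corr ⇒ C2

C2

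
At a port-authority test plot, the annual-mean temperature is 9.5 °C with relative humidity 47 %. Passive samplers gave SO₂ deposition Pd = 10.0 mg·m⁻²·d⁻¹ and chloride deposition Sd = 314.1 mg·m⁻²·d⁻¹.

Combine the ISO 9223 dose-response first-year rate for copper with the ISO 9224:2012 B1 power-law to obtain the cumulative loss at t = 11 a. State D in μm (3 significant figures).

D(11) = 2.79 μm

copper: f(T) = +0.126·(T−10) [T≤10 °C] = -0.0630
  Pd branch = 0.0053·Pd^0.26·e^(0.059·RH+f) = 0.1449 μm/a
  Cl⁻ term: 0.01025·314.1^0.27·exp(0.036·47+0.049·9.5) = 0.4187
  sum: 0.1449 + 0.4187 → r_corr = 0.5637 μm/a
Power-law: D(11) = r_corr · 11^0.667
  D(11) = 0.5637 × 11^0.667 = 0.5637 × 4.95 = 2.79 μm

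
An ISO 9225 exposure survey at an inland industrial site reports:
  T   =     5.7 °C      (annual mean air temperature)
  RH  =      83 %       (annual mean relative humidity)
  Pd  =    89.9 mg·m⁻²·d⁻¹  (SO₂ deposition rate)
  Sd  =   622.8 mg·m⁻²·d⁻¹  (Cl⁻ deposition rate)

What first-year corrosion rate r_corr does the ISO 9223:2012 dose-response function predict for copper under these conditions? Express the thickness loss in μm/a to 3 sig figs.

r_corr = 2.86 μm/a

copper: T≤10 °C ⇒ hinge +0.126·(5.7−10) = -0.5418
  SO₂ term: 0.0053·89.9^0.26·exp(0.059·83-0.5418) = 1.33
  Sd branch = 0.01025·Sd^0.27·e^(0.036·RH+0.049·T) = 1.528 μm/a
  sum: 1.33 + 1.528 → r_corr = 2.858 μm/a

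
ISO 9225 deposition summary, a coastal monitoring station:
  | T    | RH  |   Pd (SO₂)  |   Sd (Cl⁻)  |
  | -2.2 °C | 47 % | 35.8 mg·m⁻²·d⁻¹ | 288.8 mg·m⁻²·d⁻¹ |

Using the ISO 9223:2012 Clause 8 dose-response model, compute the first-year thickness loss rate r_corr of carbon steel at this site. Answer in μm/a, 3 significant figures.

r_corr = 19.4 μm/a

carbon steel: T≤10 °C ⇒ hinge +0.150·(-2.2−10) = -1.8300
  sulphur-dioxide contribution → 4.672 μm/a
  chloride contribution → 14.78 μm/a
  ⇒ r_corr(carbon steel) = 19.45 μm/a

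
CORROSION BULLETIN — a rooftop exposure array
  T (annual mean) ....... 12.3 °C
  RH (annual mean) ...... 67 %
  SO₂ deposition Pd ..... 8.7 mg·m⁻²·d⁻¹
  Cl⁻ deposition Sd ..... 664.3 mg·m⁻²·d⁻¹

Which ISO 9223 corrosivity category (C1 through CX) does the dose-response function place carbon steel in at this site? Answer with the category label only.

carbon steel: temperature factor f = -0.054·(2.3) = -0.1242
  sulphur-dioxide contribution → 18.39 μm/a
  chloride contribution → 85.58 μm/a
  ⇒ r_corr(carbon steel) = 104 μm/a
Category bounds: 80…200 μm/a bracket r_corr ⇒ C5

C5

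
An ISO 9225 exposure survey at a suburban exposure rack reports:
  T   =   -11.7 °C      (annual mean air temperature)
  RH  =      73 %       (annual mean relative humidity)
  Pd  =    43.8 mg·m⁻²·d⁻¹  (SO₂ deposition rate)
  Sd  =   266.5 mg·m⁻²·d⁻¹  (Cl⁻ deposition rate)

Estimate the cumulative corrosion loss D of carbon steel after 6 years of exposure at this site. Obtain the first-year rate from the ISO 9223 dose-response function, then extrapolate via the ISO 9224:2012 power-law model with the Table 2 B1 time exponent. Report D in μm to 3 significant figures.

carbon steel: f(T) = +0.150·(T−10) [T≤10 °C] = -3.2550
  SO₂ term: 1.77·43.8^0.52·exp(0.02·73-3.2550) = 2.099
  Cl⁻ term: 0.102·266.5^0.62·exp(0.033·73+0.04·-11.7) = 22.67
  sum: 2.099 + 22.67 → r_corr = 24.77 μm/a
ISO 9224: D(t) = r_corr · t^b with b = 0.523 (carbon steel, B1)
  D(6) = 24.77 × 6^0.523 = 24.77 × 2.553 = 63.23 μm

D(6) = 63.2 μm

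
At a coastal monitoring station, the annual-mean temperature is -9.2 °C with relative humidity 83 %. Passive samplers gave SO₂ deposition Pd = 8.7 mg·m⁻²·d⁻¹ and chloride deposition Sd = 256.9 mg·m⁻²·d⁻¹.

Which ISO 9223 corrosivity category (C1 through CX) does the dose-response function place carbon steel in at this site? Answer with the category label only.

C3

carbon steel: T≤10 °C ⇒ hinge +0.150·(-9.2−10) = -2.8800
  sulphur-dioxide contribution → 1.609 μm/a
  chloride contribution → 34.07 μm/a
  ⇒ r_corr(carbon steel) = 35.68 μm/a
Category bounds: 25…50 μm/a bracket r_corr ⇒ C3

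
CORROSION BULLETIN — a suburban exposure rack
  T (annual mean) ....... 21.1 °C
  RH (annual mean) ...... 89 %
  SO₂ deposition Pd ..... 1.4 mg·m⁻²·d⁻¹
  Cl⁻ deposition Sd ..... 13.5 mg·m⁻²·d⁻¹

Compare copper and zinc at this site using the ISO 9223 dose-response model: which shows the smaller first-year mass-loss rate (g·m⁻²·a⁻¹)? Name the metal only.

copper: T>10 °C ⇒ hinge -0.080·(21.1−10) = -0.8880
  sulphur-dioxide contribution → 0.454 μm/a
  chloride contribution → 1.434 μm/a
  ⇒ r_corr(copper) = 1.888 μm/a
  mass loss = 1.888 μm/a × 8.96 g/cm³ = 16.91 g·m⁻²·a⁻¹
zinc: f(T) = -0.071·(T−10) [T>10 °C] = -0.7881
  sulphur-dioxide contribution → 0.408 μm/a
  chloride contribution → 0.945 μm/a
  ⇒ r_corr(zinc) = 1.353 μm/a
  mass loss = 1.353 μm/a × 7.14 g/cm³ = 9.66 g·m⁻²·a⁻¹
Ordering by g·m⁻²·a⁻¹: copper (16.9) > zinc (9.66)

zinc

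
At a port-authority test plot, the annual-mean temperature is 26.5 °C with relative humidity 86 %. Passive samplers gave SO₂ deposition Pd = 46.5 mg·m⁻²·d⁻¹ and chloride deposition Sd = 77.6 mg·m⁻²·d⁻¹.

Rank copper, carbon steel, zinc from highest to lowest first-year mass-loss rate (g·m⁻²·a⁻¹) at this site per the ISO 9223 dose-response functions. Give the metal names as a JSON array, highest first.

copper: f(T) = -0.080·(T−10) [T>10 °C] = -1.3200
  SO₂ term: 0.0053·46.5^0.26·exp(0.059·86-1.3200) = 0.614
  Sd branch = 0.01025·Sd^0.27·e^(0.036·RH+0.049·T) = 2.688 μm/a
  r_corr = 0.614 + 2.688 = 3.302 μm/a
  mass loss = 3.302 μm/a × 8.96 g/cm³ = 29.59 g·m⁻²·a⁻¹
carbon steel: T>10 °C ⇒ hinge -0.054·(26.5−10) = -0.8910
  Pd branch = 1.77·Pd^0.52·e^(0.02·RH+f) = 29.86 μm/a
  Sd branch = 0.102·Sd^0.62·e^(0.033·RH+0.04·T) = 74.68 μm/a
  sum: 29.86 + 74.68 → r_corr = 104.5 μm/a
  mass loss = 104.5 μm/a × 7.85 g/cm³ = 820.6 g·m⁻²·a⁻¹
zinc: temperature factor f = -0.071·(16.5) = -1.1715
  Pd branch = 0.0129·Pd^0.44·e^(0.046·RH+f) = 1.131 μm/a
  Sd branch = 0.0175·Sd^0.57·e^(0.008·RH+0.085·T) = 3.956 μm/a
  sum: 1.131 + 3.956 → r_corr = 5.088 μm/a
  mass loss = 5.088 μm/a × 7.14 g/cm³ = 36.33 g·m⁻²·a⁻¹
Ordering by g·m⁻²·a⁻¹: carbon steel (821) > zinc (36.3) > copper (29.6)

["carbon steel", "zinc", "copper"]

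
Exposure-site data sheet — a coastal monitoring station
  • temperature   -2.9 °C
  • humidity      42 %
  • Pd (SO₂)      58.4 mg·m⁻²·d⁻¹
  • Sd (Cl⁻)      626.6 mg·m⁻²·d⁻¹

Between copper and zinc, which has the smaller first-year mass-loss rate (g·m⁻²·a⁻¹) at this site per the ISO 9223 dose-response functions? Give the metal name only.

copper

copper: f(T) = +0.126·(T−10) [T≤10 °C] = -1.6254
  Pd branch = 0.0053·Pd^0.26·e^(0.059·RH+f) = 0.0358 μm/a
  Cl⁻ term: 0.01025·626.6^0.27·exp(0.036·42+0.049·-2.9) = 0.2295
  sum: 0.0358 + 0.2295 → r_corr = 0.2653 μm/a
  mass loss = 0.2653 μm/a × 8.96 g/cm³ = 2.377 g·m⁻²·a⁻¹
zinc: T≤10 °C ⇒ hinge +0.038·(-2.9−10) = -0.4902
  SO₂ term: 0.0129·58.4^0.44·exp(0.046·42-0.4902) = 0.3266
  Cl⁻ term: 0.0175·626.6^0.57·exp(0.008·42+0.085·-2.9) = 0.752
  r_corr = 0.3266 + 0.752 = 1.079 μm/a
  mass loss = 1.079 μm/a × 7.14 g/cm³ = 7.701 g·m⁻²·a⁻¹
Ordering by g·m⁻²·a⁻¹: zinc (7.7) > copper (2.38)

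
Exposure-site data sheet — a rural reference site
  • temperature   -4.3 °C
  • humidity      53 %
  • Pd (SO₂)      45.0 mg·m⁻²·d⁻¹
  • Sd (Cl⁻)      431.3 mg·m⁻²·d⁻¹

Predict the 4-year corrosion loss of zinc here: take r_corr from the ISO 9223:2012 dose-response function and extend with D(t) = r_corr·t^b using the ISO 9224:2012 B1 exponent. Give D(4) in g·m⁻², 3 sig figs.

D(4) = 23.1 g·m⁻²

zinc: f(T) = +0.038·(T−10) [T≤10 °C] = -0.5434
  Pd branch = 0.0129·Pd^0.44·e^(0.046·RH+f) = 0.4579 μm/a
  Cl⁻ term: 0.0175·431.3^0.57·exp(0.008·53+0.085·-4.3) = 0.5892
  sum: 0.4579 + 0.5892 → r_corr = 1.047 μm/a
Power-law: D(4) = r_corr · 4^0.813
  D(4) = 1.047 × 4^0.813 = 1.047 × 3.087 = 3.232 μm
  Mass loss = 3.232 μm × 7.14 g/cm³ = 23.08 g·m⁻²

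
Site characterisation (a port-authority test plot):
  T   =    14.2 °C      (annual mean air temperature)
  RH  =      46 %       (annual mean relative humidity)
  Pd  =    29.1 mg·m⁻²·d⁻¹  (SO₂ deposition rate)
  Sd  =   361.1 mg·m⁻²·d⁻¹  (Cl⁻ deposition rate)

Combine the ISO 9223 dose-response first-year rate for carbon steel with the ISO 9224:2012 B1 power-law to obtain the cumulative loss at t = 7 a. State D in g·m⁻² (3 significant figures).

D(7) = 1.13e+03 g·m⁻²

carbon steel: temperature factor f = -0.054·(4.2) = -0.2268
  SO₂ term: 1.77·29.1^0.52·exp(0.02·46-0.2268) = 20.43
  Sd branch = 0.102·Sd^0.62·e^(0.033·RH+0.04·T) = 31.64 μm/a
  r_corr = 20.43 + 31.64 = 52.07 μm/a
Long-term exponent b (ISO 9224 Table 2, B1) = 0.523
  D(7) = 52.07 × 7^0.523 = 52.07 × 2.767 = 144.1 μm
  Mass loss = 144.1 μm × 7.85 g/cm³ = 1131 g·m⁻²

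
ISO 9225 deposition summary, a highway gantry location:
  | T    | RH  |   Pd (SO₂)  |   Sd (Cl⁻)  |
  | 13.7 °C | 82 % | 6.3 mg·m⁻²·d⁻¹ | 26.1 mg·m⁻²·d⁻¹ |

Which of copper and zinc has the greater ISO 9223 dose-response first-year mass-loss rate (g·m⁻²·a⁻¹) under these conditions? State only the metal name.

copper: f(T) = -0.080·(T−10) [T>10 °C] = -0.2960
  Pd branch = 0.0053·Pd^0.26·e^(0.059·RH+f) = 0.8029 μm/a
  Cl⁻ term: 0.01025·26.1^0.27·exp(0.036·82+0.049·13.7) = 0.9264
  sum: 0.8029 + 0.9264 → r_corr = 1.729 μm/a
  mass loss = 1.729 μm/a × 8.96 g/cm³ = 15.49 g·m⁻²·a⁻¹
zinc: f(T) = -0.071·(T−10) [T>10 °C] = -0.2627
  SO₂ term: 0.0129·6.3^0.44·exp(0.046·82-0.2627) = 0.9691
  Cl⁻ term: 0.0175·26.1^0.57·exp(0.008·82+0.085·13.7) = 0.6937
  r_corr = 0.9691 + 0.6937 = 1.663 μm/a
  mass loss = 1.663 μm/a × 7.14 g/cm³ = 11.87 g·m⁻²·a⁻¹
Ordering by g·m⁻²·a⁻¹: copper (15.5) > zinc (11.9)

copper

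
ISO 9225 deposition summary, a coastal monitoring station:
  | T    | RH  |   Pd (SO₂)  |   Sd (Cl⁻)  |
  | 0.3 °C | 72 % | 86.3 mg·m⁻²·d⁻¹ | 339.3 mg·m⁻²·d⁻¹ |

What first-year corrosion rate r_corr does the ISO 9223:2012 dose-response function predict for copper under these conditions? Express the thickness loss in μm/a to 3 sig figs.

r_corr = 1.02 μm/a

copper: temperature factor f = +0.126·(-9.7) = -1.2222
  sulphur-dioxide contribution → 0.3481 μm/a
  chloride contribution → 0.67 μm/a
  ⇒ r_corr(copper) = 1.018 μm/a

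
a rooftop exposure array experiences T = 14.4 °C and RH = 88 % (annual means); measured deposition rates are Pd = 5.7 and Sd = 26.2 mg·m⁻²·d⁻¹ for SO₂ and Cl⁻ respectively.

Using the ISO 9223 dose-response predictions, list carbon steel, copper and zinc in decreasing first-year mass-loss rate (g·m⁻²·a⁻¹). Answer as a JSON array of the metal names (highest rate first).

["carbon steel", "copper", "zinc"]

carbon steel: temperature factor f = -0.054·(4.4) = -0.2376
  SO₂ term: 1.77·5.7^0.52·exp(0.02·88-0.2376) = 20.05
  Cl⁻ term: 0.102·26.2^0.62·exp(0.033·88+0.04·14.4) = 25.08
  r_corr = 20.05 + 25.08 = 45.13 μm/a
  mass loss = 45.13 μm/a × 7.85 g/cm³ = 354.3 g·m⁻²·a⁻¹
copper: f(T) = -0.080·(T−10) [T>10 °C] = -0.3520
  Pd branch = 0.0053·Pd^0.26·e^(0.059·RH+f) = 1.054 μm/a
  Cl⁻ term: 0.01025·26.2^0.27·exp(0.036·88+0.049·14.4) = 1.191
  sum: 1.054 + 1.191 → r_corr = 2.245 μm/a
  mass loss = 2.245 μm/a × 8.96 g/cm³ = 20.11 g·m⁻²·a⁻¹
zinc: f(T) = -0.071·(T−10) [T>10 °C] = -0.3124
  SO₂ term: 0.0129·5.7^0.44·exp(0.046·88-0.3124) = 1.163
  Sd branch = 0.0175·Sd^0.57·e^(0.008·RH+0.085·T) = 0.7741 μm/a
  sum: 1.163 + 0.7741 → r_corr = 1.937 μm/a
  mass loss = 1.937 μm/a × 7.14 g/cm³ = 13.83 g·m⁻²·a⁻¹
Ordering by g·m⁻²·a⁻¹: carbon steel (354) > copper (20.1) > zinc (13.8)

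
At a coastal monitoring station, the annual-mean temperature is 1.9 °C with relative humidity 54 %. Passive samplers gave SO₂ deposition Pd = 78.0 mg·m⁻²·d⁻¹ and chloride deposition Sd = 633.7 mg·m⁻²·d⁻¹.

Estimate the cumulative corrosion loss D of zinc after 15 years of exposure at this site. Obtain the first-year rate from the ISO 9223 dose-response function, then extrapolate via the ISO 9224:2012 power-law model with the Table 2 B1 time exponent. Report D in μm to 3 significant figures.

D(15) = 18.3 μm

zinc: T≤10 °C ⇒ hinge +0.038·(1.9−10) = -0.3078
  Pd branch = 0.0129·Pd^0.44·e^(0.046·RH+f) = 0.7731 μm/a
  Sd branch = 0.0175·Sd^0.57·e^(0.008·RH+0.085·T) = 1.253 μm/a
  r_corr = 0.7731 + 1.253 = 2.026 μm/a
Long-term exponent b (ISO 9224 Table 2, B1) = 0.813
  D(15) = 2.026 × 15^0.813 = 2.026 × 9.04 = 18.31 μm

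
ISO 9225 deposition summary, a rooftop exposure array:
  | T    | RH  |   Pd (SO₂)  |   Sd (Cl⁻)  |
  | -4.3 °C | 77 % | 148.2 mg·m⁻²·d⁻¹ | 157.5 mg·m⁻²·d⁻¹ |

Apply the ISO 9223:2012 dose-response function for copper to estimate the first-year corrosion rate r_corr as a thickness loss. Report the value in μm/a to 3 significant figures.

r_corr = 0.822 μm/a

copper: T≤10 °C ⇒ hinge +0.126·(-4.3−10) = -1.8018
  SO₂ term: 0.0053·148.2^0.26·exp(0.059·77-1.8018) = 0.3014
  Sd branch = 0.01025·Sd^0.27·e^(0.036·RH+0.049·T) = 0.5204 μm/a
  sum: 0.3014 + 0.5204 → r_corr = 0.8218 μm/a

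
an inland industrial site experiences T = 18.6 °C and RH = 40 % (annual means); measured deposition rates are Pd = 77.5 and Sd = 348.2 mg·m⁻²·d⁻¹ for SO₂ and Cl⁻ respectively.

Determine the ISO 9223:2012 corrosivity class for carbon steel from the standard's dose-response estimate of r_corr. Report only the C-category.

C4

carbon steel: temperature factor f = -0.054·(8.6) = -0.4644
  SO₂ term: 1.77·77.5^0.52·exp(0.02·40-0.4644) = 23.78
  Sd branch = 0.102·Sd^0.62·e^(0.033·RH+0.04·T) = 30.26 μm/a
  sum: 23.78 + 30.26 → r_corr = 54.04 μm/a
54 μm/a falls in (50, 80] for carbon steel → category C4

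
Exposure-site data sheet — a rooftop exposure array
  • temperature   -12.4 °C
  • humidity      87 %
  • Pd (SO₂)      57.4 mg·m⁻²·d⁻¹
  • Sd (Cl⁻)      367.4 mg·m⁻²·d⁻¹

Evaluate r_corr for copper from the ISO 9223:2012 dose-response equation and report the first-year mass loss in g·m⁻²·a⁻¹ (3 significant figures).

r_corr = 7.02 g·m⁻²·a⁻¹

copper: T≤10 °C ⇒ hinge +0.126·(-12.4−10) = -2.8224
  SO₂ term: 0.0053·57.4^0.26·exp(0.059·87-2.8224) = 0.1531
  Sd branch = 0.01025·Sd^0.27·e^(0.036·RH+0.049·T) = 0.6304 μm/a
  sum: 0.1531 + 0.6304 → r_corr = 0.7836 μm/a
Convert to mass loss: 0.7836 μm/a × 8.96 g/cm³ = 7.021 g·m⁻²·a⁻¹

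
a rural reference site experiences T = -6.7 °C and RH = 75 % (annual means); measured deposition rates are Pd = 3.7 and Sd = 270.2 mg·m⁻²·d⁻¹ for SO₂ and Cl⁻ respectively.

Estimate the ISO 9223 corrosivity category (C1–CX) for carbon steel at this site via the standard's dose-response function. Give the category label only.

C3

carbon steel: f(T) = +0.150·(T−10) [T≤10 °C] = -2.5050
  sulphur-dioxide contribution → 1.279 μm/a
  chloride contribution → 29.84 μm/a
  total first-year rate 31.11 μm/a
Category bounds: 25…50 μm/a bracket r_corr ⇒ C3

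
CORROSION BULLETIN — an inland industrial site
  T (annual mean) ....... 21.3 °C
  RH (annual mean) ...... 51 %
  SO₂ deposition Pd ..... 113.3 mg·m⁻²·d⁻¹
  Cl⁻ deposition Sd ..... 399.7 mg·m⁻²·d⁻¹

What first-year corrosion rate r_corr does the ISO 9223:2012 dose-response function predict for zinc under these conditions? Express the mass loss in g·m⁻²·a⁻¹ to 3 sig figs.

r_corr = 38.4 g·m⁻²·a⁻¹

zinc: f(T) = -0.071·(T−10) [T>10 °C] = -0.8023
  SO₂ term: 0.0129·113.3^0.44·exp(0.046·51-0.8023) = 0.484
  Sd branch = 0.0175·Sd^0.57·e^(0.008·RH+0.085·T) = 4.892 μm/a
  r_corr = 0.484 + 4.892 = 5.376 μm/a
Convert to mass loss: 5.376 μm/a × 7.14 g/cm³ = 38.39 g·m⁻²·a⁻¹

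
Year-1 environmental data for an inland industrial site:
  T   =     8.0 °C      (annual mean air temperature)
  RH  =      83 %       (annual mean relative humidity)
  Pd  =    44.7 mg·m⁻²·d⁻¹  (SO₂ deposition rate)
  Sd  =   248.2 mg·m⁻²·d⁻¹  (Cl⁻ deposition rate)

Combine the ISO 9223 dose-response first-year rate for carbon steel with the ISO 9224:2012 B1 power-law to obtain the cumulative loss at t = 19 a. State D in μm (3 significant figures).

carbon steel: T≤10 °C ⇒ hinge +0.150·(8.0−10) = -0.3000
  sulphur-dioxide contribution → 49.75 μm/a
  chloride contribution → 66.36 μm/a
  total first-year rate 116.1 μm/a
Long-term exponent b (ISO 9224 Table 2, B1) = 0.523
  D(19) = 116.1 × 19^0.523 = 116.1 × 4.664 = 541.5 μm

D(19) = 542 μm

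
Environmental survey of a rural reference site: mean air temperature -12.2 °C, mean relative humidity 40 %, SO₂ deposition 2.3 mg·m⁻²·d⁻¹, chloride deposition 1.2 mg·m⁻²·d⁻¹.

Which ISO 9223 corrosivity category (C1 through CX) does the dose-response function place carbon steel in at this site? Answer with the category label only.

C1

carbon steel: T≤10 °C ⇒ hinge +0.150·(-12.2−10) = -3.3300
  SO₂ term: 1.77·2.3^0.52·exp(0.02·40-3.3300) = 0.2174
  Sd branch = 0.102·Sd^0.62·e^(0.033·RH+0.04·T) = 0.2624 μm/a
  r_corr = 0.2174 + 0.2624 = 0.4799 μm/a
Category bounds: 0…1.3 μm/a bracket r_corr ⇒ C1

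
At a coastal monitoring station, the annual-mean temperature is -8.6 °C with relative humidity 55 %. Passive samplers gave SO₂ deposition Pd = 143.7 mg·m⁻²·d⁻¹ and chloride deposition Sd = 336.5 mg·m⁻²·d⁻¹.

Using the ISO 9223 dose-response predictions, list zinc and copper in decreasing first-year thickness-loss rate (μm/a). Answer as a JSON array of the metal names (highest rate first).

zinc: temperature factor f = +0.038·(-18.6) = -0.7068
  SO₂ term: 0.0129·143.7^0.44·exp(0.046·55-0.7068) = 0.7107
  Cl⁻ term: 0.0175·336.5^0.57·exp(0.008·55+0.085·-8.6) = 0.3606
  sum: 0.7107 + 0.3606 → r_corr = 1.071 μm/a
copper: temperature factor f = +0.126·(-18.6) = -2.3436
  Pd branch = 0.0053·Pd^0.26·e^(0.059·RH+f) = 0.0475 μm/a
  Sd branch = 0.01025·Sd^0.27·e^(0.036·RH+0.049·T) = 0.2344 μm/a
  r_corr = 0.0475 + 0.2344 = 0.2819 μm/a
Ordering by μm/a: zinc (1.07) > copper (0.282)

["zinc", "copper"]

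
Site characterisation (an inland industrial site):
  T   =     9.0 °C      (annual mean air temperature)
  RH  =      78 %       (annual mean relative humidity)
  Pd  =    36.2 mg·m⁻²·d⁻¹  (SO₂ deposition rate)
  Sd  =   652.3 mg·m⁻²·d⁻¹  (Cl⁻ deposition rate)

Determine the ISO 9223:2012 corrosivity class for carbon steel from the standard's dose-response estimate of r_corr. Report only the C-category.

C5

carbon steel: f(T) = +0.150·(T−10) [T≤10 °C] = -0.1500
  sulphur-dioxide contribution → 46.87 μm/a
  chloride contribution → 106.6 μm/a
  total first-year rate 153.5 μm/a
ISO 9223 Table 2 (carbon steel): 80 < 153 ≤ 200 μm/a ⇒ C5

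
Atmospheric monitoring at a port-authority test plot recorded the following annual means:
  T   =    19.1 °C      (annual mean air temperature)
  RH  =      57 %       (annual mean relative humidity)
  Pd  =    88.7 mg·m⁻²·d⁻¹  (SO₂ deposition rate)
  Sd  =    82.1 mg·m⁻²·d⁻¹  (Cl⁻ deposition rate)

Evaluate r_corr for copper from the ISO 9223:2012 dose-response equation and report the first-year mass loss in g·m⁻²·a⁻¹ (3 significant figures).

r_corr = 8.12 g·m⁻²·a⁻¹

copper: f(T) = -0.080·(T−10) [T>10 °C] = -0.7280
  SO₂ term: 0.0053·88.7^0.26·exp(0.059·57-0.7280) = 0.2372
  Sd branch = 0.01025·Sd^0.27·e^(0.036·RH+0.049·T) = 0.6687 μm/a
  sum: 0.2372 + 0.6687 → r_corr = 0.9059 μm/a
Convert to mass loss: 0.9059 μm/a × 8.96 g/cm³ = 8.117 g·m⁻²·a⁻¹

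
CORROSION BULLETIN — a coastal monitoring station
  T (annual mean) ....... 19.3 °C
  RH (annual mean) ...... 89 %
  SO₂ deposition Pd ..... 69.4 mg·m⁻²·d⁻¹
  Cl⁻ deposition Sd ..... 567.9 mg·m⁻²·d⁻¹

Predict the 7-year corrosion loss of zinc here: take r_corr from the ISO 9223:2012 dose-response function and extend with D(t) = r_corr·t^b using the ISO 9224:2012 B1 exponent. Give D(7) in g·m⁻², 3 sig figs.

D(7) = 327 g·m⁻²

zinc: f(T) = -0.071·(T−10) [T>10 °C] = -0.6603
  SO₂ term: 0.0129·69.4^0.44·exp(0.046·89-0.6603) = 2.582
  Sd branch = 0.0175·Sd^0.57·e^(0.008·RH+0.085·T) = 6.834 μm/a
  r_corr = 2.582 + 6.834 = 9.416 μm/a
Long-term exponent b (ISO 9224 Table 2, B1) = 0.813
  D(7) = 9.416 × 7^0.813 = 9.416 × 4.865 = 45.81 μm
  Mass loss = 45.81 μm × 7.14 g/cm³ = 327.1 g·m⁻²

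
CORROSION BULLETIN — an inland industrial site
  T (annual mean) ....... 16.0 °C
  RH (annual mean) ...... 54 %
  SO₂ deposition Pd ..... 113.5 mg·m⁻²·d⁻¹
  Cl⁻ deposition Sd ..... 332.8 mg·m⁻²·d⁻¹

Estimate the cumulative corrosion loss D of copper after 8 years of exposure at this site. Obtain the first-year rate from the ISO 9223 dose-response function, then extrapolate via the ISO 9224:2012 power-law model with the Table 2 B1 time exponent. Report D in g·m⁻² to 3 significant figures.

copper: temperature factor f = -0.080·(6.0) = -0.4800
  SO₂ term: 0.0053·113.5^0.26·exp(0.059·54-0.4800) = 0.2715
  Cl⁻ term: 0.01025·332.8^0.27·exp(0.036·54+0.049·16.0) = 0.7524
  sum: 0.2715 + 0.7524 → r_corr = 1.024 μm/a
Power-law: D(8) = r_corr · 8^0.667
  D(8) = 1.024 × 8^0.667 = 1.024 × 4.003 = 4.099 μm
  Mass loss = 4.099 μm × 8.96 g/cm³ = 36.72 g·m⁻²

D(8) = 36.7 g·m⁻²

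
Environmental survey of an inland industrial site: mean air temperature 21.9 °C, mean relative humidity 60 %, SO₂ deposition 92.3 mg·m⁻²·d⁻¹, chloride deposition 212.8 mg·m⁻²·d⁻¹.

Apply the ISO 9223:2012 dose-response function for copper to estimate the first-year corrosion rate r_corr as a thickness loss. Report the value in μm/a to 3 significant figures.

r_corr = 1.33 μm/a

copper: temperature factor f = -0.080·(11.9) = -0.9520
  SO₂ term: 0.0053·92.3^0.26·exp(0.059·60-0.9520) = 0.2287
  Cl⁻ term: 0.01025·212.8^0.27·exp(0.036·60+0.049·21.9) = 1.105
  sum: 0.2287 + 1.105 → r_corr = 1.334 μm/a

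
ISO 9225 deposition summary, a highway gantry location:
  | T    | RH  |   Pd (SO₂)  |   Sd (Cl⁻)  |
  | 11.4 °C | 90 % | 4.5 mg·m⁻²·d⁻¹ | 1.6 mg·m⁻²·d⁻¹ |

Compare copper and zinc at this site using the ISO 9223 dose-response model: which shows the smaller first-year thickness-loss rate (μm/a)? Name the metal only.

copper: f(T) = -0.080·(T−10) [T>10 °C] = -0.1120
  sulphur-dioxide contribution → 1.418 μm/a
  chloride contribution → 0.5195 μm/a
  ⇒ r_corr(copper) = 1.937 μm/a
zinc: T>10 °C ⇒ hinge -0.071·(11.4−10) = -0.0994
  sulphur-dioxide contribution → 1.422 μm/a
  chloride contribution → 0.1239 μm/a
  ⇒ r_corr(zinc) = 1.546 μm/a
Ordering by μm/a: copper (1.94) > zinc (1.55)

zinc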